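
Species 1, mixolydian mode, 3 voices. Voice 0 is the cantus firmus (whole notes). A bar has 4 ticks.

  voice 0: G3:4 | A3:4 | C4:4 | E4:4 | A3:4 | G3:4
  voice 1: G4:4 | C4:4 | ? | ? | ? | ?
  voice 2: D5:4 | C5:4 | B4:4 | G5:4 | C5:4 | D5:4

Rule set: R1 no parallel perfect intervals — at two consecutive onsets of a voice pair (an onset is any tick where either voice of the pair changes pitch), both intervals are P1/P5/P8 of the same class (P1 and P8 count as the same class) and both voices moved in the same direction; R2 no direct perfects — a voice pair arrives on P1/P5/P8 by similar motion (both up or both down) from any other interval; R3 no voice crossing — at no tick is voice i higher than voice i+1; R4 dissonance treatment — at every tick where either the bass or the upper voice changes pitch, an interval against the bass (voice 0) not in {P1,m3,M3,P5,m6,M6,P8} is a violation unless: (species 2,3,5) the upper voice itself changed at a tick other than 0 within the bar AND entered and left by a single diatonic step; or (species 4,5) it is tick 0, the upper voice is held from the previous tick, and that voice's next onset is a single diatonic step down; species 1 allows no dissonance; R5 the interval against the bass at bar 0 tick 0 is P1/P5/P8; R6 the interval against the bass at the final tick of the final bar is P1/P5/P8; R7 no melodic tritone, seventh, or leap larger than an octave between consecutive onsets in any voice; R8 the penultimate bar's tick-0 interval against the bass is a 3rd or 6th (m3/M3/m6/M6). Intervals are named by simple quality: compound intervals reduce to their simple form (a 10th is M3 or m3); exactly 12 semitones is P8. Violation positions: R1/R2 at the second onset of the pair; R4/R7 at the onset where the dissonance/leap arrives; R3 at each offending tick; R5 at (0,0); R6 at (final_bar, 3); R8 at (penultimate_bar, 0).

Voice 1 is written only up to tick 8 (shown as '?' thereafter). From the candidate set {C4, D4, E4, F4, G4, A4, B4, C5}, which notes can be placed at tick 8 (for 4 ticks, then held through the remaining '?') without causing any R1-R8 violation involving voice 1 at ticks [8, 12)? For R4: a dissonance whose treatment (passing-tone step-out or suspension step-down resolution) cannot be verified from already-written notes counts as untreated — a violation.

{A4, C4, E4}

C4: legal
D4: violates R4
E4: legal
F4: violates R4
G4: violates R2
A4: legal
B4: violates R4,R7
C5: violates R2,R3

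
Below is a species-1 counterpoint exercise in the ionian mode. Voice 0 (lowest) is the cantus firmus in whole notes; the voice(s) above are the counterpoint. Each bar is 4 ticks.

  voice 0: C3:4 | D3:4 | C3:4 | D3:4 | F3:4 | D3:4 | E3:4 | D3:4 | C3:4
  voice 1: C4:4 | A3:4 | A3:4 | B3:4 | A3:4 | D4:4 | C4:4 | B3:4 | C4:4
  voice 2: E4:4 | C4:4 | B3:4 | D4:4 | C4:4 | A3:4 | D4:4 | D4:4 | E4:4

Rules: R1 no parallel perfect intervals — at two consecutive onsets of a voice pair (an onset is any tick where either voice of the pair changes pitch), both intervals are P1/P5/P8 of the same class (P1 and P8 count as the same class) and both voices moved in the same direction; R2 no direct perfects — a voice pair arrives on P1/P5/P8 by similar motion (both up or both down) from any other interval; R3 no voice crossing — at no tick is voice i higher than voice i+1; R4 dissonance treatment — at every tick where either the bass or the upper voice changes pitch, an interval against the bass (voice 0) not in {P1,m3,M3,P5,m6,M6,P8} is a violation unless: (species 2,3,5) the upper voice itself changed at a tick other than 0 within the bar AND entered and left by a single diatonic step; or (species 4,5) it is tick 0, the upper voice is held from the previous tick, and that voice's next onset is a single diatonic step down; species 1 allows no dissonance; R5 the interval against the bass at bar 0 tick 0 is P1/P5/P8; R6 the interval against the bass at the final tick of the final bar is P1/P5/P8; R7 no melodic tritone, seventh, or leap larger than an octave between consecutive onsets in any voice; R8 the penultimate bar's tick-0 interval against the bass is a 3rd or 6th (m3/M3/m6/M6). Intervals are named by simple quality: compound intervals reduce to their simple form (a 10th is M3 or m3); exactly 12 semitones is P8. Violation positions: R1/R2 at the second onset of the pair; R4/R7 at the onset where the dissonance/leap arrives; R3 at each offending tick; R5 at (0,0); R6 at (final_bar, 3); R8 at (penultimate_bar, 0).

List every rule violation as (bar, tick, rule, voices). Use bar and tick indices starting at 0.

(0, 0, R5, (0, 2))
(1, 0, R4, (0, 2))
(2, 0, R4, (0, 2))
(3, 0, R2, (0, 2))
(5, 0, R1, (0, 2))
(5, 0, R3, (1, 2))
(5, 1, R3, (1, 2))
(5, 2, R3, (1, 2))
(5, 3, R3, (1, 2))
(6, 0, R4, (0, 2))
(7, 0, R8, (0, 2))
(8, 3, R6, (0, 2))

bar 0: v0=C3 v1=C4 v2=E4 downbeat M3
bar 1: v0=D3 v1=A3 v2=C4 downbeat m7
bar 2: v0=C3 v1=A3 v2=B3 downbeat M7
bar 3: v0=D3 v1=B3 v2=D4 downbeat P8
bar 4: v0=F3 v1=A3 v2=C4 downbeat P5
bar 5: v0=D3 v1=D4 v2=A3 downbeat P5
bar 6: v0=E3 v1=C4 v2=D4 downbeat m7
bar 7: v0=D3 v1=B3 v2=D4 downbeat P8
bar 8: v0=C3 v1=C4 v2=E4 downbeat M3
  -> R5 @ bar 0 tick 0 v(0, 2): opens on M3
  -> R4 @ bar 1 tick 0 v(0, 2): D3/C4 m7 untreated
  -> R4 @ bar 2 tick 0 v(0, 2): C3/B3 M7 untreated
  -> R2 @ bar 3 tick 0 v(0, 2): C3/B3 M7 -> D3/D4 P8 similar
  -> R1 @ bar 5 tick 0 v(0, 2): F3/C4 P5 -> D3/A3 P5 similar
  -> R3 @ bar 5 tick 0 v(1, 2): D4 above A3
  -> R3 @ bar 5 tick 1 v(1, 2): D4 above A3
  -> R3 @ bar 5 tick 2 v(1, 2): D4 above A3
  -> R3 @ bar 5 tick 3 v(1, 2): D4 above A3
  -> R4 @ bar 6 tick 0 v(0, 2): E3/D4 m7 untreated
  -> R8 @ bar 7 tick 0 v(0, 2): penult P8 not 3rd/6th
  -> R6 @ bar 8 tick 3 v(0, 2): closes on M3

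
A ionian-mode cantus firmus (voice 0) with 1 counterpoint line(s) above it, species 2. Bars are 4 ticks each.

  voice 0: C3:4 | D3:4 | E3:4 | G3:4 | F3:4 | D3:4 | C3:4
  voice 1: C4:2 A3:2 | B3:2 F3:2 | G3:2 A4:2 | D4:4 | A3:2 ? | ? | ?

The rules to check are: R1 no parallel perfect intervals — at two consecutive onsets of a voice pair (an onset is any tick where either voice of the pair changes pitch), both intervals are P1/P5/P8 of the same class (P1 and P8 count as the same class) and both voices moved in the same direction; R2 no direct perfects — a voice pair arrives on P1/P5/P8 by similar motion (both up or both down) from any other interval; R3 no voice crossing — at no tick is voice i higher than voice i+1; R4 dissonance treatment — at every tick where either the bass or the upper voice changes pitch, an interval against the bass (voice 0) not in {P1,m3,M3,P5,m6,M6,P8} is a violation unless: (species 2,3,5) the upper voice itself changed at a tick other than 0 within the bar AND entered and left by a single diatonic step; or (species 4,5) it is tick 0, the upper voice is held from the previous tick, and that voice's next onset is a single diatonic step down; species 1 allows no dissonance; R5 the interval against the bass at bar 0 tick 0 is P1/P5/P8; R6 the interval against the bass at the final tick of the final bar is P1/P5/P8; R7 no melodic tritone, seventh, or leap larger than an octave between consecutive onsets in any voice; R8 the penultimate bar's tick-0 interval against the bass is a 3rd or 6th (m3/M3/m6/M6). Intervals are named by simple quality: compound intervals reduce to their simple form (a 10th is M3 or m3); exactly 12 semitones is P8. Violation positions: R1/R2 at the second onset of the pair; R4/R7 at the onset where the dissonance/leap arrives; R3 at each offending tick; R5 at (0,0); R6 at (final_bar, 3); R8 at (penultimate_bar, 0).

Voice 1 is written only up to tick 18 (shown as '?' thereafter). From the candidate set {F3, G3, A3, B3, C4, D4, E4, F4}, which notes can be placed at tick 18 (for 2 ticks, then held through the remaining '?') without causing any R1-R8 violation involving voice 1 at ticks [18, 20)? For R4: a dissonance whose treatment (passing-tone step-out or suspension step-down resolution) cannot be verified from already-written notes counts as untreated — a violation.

F3: legal
G3: violates R4
A3: legal
B3: violates R4
C4: legal
D4: legal
E4: violates R4
F4: legal

{A3, C4, D4, F3, F4}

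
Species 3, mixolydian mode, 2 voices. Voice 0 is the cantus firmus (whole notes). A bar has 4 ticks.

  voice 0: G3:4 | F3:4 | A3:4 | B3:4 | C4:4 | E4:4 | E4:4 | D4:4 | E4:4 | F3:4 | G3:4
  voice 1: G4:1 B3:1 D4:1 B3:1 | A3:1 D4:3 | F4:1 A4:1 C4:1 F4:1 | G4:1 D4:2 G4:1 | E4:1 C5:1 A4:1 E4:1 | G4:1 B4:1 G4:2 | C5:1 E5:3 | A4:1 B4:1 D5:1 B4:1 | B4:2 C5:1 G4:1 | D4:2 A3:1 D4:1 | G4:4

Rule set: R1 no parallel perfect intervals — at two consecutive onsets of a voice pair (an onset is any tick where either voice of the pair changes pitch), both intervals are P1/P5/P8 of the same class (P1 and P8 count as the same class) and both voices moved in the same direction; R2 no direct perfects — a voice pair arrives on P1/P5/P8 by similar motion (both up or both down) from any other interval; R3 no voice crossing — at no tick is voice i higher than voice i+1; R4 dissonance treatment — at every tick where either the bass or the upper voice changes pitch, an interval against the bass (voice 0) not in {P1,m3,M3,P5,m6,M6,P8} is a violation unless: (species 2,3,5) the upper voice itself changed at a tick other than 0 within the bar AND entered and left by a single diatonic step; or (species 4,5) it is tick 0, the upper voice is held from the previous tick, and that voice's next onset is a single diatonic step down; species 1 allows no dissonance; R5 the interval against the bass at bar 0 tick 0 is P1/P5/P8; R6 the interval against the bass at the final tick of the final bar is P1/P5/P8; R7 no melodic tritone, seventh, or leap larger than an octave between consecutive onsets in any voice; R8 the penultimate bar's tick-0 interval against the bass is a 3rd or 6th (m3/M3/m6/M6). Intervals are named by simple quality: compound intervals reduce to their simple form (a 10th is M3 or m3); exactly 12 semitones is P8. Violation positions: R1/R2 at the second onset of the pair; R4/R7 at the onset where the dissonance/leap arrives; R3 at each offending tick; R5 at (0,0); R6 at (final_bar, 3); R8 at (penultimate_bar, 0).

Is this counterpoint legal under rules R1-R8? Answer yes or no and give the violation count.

bar 0: v0=G3 v1=G4 (P8)
bar 1: v0=F3 v1=A3 (M3)
bar 2: v0=A3 v1=F4 (m6)
bar 3: v0=B3 v1=G4 (m6)
bar 4: v0=C4 v1=E4 (M3)
bar 5: v0=E4 v1=G4 (m3)
bar 6: v0=E4 v1=C5 (m6)
bar 7: v0=D4 v1=A4 (P5)
bar 8: v0=E4 v1=B4 (P5)
bar 9: v0=F3 v1=D4 (M6)
bar 10: v0=G3 v1=G4 (P8)
  R2 @ bar7.0: E4/E5 P8 -> D4/A4 P5 similar
  R7 @ bar9.0: E4->F3 leap 11st
  R2 @ bar10.0: F3/D4 M6 -> G3/G4 P8 similar

No (3 violations)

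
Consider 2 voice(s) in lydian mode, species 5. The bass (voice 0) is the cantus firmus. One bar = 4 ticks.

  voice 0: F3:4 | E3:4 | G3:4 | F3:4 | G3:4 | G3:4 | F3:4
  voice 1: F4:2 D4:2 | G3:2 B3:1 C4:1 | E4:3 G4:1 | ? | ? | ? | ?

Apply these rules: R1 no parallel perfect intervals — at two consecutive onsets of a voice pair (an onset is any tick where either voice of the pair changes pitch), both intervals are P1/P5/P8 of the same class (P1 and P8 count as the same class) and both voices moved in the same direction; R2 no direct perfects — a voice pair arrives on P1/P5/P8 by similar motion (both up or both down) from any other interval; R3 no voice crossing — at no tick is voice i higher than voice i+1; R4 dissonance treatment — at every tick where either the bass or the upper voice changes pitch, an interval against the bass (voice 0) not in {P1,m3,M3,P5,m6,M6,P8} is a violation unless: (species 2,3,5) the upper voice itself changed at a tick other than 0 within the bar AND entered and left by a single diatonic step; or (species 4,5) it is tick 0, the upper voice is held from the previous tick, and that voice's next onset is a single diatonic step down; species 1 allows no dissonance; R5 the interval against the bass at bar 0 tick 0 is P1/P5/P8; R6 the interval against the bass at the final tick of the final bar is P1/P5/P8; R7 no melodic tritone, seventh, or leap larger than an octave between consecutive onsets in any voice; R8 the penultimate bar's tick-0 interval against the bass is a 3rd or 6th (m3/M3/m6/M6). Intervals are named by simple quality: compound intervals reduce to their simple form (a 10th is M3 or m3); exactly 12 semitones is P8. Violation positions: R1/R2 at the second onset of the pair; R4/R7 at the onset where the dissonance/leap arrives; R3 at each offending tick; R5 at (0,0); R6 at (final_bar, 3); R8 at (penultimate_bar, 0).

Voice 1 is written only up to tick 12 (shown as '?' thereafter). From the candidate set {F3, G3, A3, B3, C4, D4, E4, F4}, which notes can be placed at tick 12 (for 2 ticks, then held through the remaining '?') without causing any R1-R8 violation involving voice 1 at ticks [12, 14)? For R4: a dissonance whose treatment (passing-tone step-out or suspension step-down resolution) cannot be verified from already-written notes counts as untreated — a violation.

{D4}

F3: violates R1,R7
G3: violates R4
A3: violates R7
B3: violates R4
C4: violates R2
D4: legal
E4: violates R4
F4: violates R1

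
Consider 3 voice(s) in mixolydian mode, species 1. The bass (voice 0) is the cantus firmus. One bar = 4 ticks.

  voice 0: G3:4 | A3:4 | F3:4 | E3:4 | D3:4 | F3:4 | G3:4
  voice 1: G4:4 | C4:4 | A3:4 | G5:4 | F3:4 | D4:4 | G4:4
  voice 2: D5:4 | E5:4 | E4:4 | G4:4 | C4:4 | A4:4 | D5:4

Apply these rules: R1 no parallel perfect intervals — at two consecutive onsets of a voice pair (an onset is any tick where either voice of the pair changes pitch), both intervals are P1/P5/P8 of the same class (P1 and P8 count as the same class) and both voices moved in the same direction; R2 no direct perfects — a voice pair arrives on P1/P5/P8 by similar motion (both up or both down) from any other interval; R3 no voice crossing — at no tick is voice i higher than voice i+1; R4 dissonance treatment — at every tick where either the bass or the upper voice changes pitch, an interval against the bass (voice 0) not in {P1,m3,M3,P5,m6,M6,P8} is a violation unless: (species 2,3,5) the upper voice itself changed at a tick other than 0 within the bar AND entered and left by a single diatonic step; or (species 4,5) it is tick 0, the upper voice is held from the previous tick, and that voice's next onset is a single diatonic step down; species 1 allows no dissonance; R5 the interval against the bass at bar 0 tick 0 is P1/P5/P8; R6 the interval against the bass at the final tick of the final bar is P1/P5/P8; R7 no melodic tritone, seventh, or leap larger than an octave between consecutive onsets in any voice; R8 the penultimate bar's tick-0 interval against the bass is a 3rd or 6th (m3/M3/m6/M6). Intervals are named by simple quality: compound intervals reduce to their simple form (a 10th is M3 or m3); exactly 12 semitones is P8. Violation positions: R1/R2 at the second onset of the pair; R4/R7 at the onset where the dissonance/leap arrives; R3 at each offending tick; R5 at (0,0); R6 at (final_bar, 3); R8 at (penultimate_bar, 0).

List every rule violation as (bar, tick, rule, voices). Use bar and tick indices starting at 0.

bar 0: v0=G3 v1=G4 v2=D5 downbeat P5
bar 1: v0=A3 v1=C4 v2=E5 downbeat P5
bar 2: v0=F3 v1=A3 v2=E4 downbeat M7
bar 3: v0=E3 v1=G5 v2=G4 downbeat m3
bar 4: v0=D3 v1=F3 v2=C4 downbeat m7
bar 5: v0=F3 v1=D4 v2=A4 downbeat M3
bar 6: v0=G3 v1=G4 v2=D5 downbeat P5
  -> R1 @ bar 1 tick 0 v(0, 2): G3/D5 P5 -> A3/E5 P5 similar
  -> R2 @ bar 2 tick 0 v(1, 2): C4/E5 M3 -> A3/E4 P5 similar
  -> R4 @ bar 2 tick 0 v(0, 2): F3/E4 M7 untreated
  -> R2 @ bar 3 tick 0 v(1, 2): A3/E4 P5 -> G5/G4 P8 similar
  -> R3 @ bar 3 tick 0 v(1, 2): G5 above G4
  -> R7 @ bar 3 tick 0 v(1,): A3->G5 leap 22st
  -> R3 @ bar 3 tick 1 v(1, 2): G5 above G4
  -> R3 @ bar 3 tick 2 v(1, 2): G5 above G4
  -> R3 @ bar 3 tick 3 v(1, 2): G5 above G4
  -> R2 @ bar 4 tick 0 v(1, 2): G5/G4 P8 -> F3/C4 P5 similar
  -> R4 @ bar 4 tick 0 v(0, 2): D3/C4 m7 untreated
  -> R7 @ bar 4 tick 0 v(1,): G5->F3 leap 26st
  -> R1 @ bar 5 tick 0 v(1, 2): F3/C4 P5 -> D4/A4 P5 similar
  -> R1 @ bar 6 tick 0 v(1, 2): D4/A4 P5 -> G4/D5 P5 similar
  -> R2 @ bar 6 tick 0 v(0, 1): F3/D4 M6 -> G3/G4 P8 similar
  -> R2 @ bar 6 tick 0 v(0, 2): F3/A4 M3 -> G3/D5 P5 similar

(1, 0, R1, (0, 2))
(2, 0, R2, (1, 2))
(2, 0, R4, (0, 2))
(3, 0, R2, (1, 2))
(3, 0, R3, (1, 2))
(3, 0, R7, (1,))
(3, 1, R3, (1, 2))
(3, 2, R3, (1, 2))
(3, 3, R3, (1, 2))
(4, 0, R2, (1, 2))
(4, 0, R4, (0, 2))
(4, 0, R7, (1,))
(5, 0, R1, (1, 2))
(6, 0, R1, (1, 2))
(6, 0, R2, (0, 1))
(6, 0, R2, (0, 2))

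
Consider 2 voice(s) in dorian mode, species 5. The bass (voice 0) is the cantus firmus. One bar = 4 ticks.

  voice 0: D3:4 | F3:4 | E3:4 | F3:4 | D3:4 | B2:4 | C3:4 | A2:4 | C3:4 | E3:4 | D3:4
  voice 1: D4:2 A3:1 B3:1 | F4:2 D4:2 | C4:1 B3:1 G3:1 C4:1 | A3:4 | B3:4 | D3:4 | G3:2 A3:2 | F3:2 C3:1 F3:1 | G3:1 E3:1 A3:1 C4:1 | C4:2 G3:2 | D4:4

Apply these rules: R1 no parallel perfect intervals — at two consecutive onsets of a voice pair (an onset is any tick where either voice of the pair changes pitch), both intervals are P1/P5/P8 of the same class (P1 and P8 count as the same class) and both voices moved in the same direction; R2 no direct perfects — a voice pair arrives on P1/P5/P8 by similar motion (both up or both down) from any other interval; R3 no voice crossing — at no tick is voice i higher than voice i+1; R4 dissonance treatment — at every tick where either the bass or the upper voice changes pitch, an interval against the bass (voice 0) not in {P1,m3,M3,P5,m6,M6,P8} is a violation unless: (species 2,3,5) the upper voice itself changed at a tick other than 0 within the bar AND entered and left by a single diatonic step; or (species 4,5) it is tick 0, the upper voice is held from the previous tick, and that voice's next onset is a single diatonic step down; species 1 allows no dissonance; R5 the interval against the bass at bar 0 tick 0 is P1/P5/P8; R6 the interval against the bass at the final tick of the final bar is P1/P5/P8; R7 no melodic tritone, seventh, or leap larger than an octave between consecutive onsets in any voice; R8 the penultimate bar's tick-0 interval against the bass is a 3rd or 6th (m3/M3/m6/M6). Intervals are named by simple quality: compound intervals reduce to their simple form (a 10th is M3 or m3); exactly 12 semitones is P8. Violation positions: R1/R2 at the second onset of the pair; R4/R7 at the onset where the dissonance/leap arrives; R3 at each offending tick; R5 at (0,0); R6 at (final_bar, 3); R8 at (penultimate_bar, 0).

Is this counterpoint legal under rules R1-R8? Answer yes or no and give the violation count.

bar 0: v0=D3 v1=D4 (P8)
bar 1: v0=F3 v1=F4 (P8)
bar 2: v0=E3 v1=C4 (m6)
bar 3: v0=F3 v1=A3 (M3)
bar 4: v0=D3 v1=B3 (M6)
bar 5: v0=B2 v1=D3 (m3)
bar 6: v0=C3 v1=G3 (P5)
bar 7: v0=A2 v1=F3 (m6)
bar 8: v0=C3 v1=G3 (P5)
bar 9: v0=E3 v1=C4 (m6)
bar 10: v0=D3 v1=D4 (P8)
  R2 @ bar1.0: D3/B3 M6 -> F3/F4 P8 similar
  R7 @ bar1.0: B3->F4 leap 6st
  R2 @ bar6.0: B2/D3 m3 -> C3/G3 P5 similar
  R2 @ bar8.0: A2/F3 m6 -> C3/G3 P5 similar

No (4 violations)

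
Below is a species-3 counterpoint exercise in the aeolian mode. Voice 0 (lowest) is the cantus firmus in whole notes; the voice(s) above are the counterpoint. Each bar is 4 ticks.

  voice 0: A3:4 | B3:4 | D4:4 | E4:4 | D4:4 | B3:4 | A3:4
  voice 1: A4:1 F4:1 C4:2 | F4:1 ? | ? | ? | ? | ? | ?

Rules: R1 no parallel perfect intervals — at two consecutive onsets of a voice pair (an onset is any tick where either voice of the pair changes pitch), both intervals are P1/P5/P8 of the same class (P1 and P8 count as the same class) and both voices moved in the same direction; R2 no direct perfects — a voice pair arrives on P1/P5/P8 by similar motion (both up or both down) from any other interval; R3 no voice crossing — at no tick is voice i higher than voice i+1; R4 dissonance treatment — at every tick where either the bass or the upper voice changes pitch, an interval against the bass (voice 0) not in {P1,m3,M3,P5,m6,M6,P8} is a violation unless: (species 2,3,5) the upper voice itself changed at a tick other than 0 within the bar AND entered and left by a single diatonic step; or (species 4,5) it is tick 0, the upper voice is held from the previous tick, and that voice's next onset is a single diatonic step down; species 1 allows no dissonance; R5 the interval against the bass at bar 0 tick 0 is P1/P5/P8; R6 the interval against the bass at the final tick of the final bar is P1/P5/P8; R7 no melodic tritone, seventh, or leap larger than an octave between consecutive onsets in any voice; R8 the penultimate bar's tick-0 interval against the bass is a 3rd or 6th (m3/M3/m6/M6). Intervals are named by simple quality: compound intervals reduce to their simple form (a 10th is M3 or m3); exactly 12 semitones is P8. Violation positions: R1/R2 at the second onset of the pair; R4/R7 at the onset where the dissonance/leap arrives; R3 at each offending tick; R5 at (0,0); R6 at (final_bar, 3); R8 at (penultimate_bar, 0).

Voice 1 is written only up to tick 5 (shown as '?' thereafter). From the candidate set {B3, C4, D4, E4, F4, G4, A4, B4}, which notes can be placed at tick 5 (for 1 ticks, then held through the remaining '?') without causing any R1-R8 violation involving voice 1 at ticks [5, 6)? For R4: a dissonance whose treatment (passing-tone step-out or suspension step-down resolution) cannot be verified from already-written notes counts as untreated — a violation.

B3: violates R7
C4: violates R4
D4: legal
E4: violates R4
F4: legal
G4: legal
A4: violates R4
B4: violates R7

{D4, F4, G4}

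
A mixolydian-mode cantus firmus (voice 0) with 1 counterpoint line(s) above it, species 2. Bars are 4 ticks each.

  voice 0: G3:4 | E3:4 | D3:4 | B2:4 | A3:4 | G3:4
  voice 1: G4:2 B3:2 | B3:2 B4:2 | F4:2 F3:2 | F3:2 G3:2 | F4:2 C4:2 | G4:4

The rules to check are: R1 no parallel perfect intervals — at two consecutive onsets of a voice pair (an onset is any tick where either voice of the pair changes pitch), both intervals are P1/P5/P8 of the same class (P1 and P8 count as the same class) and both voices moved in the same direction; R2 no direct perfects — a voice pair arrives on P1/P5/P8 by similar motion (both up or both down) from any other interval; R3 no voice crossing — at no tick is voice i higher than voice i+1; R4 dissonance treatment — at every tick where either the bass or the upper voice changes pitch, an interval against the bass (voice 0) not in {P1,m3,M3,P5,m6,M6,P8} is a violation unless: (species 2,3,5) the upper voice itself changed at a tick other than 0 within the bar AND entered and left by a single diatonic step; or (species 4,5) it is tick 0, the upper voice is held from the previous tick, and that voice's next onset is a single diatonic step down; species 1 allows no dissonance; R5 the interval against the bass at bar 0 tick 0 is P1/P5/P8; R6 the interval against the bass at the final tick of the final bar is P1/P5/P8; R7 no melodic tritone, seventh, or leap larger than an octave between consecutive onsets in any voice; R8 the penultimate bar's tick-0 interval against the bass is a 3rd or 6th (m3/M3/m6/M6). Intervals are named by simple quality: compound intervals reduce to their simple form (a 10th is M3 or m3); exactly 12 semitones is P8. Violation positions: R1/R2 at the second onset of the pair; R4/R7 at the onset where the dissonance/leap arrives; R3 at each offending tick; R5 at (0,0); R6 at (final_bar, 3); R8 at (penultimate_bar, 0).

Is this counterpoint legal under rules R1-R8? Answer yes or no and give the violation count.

bar 0: v0=G3 v1=G4 (P8)
bar 1: v0=E3 v1=B3 (P5)
bar 2: v0=D3 v1=F4 (m3)
bar 3: v0=B2 v1=F3 (TT)
bar 4: v0=A3 v1=F4 (m6)
bar 5: v0=G3 v1=G4 (P8)
  R7 @ bar2.0: B4->F4 leap 6st
  R4 @ bar3.0: B2/F3 TT untreated
  R7 @ bar4.0: B2->A3 leap 10st
  R7 @ bar4.0: G3->F4 leap 10st

No (4 violations)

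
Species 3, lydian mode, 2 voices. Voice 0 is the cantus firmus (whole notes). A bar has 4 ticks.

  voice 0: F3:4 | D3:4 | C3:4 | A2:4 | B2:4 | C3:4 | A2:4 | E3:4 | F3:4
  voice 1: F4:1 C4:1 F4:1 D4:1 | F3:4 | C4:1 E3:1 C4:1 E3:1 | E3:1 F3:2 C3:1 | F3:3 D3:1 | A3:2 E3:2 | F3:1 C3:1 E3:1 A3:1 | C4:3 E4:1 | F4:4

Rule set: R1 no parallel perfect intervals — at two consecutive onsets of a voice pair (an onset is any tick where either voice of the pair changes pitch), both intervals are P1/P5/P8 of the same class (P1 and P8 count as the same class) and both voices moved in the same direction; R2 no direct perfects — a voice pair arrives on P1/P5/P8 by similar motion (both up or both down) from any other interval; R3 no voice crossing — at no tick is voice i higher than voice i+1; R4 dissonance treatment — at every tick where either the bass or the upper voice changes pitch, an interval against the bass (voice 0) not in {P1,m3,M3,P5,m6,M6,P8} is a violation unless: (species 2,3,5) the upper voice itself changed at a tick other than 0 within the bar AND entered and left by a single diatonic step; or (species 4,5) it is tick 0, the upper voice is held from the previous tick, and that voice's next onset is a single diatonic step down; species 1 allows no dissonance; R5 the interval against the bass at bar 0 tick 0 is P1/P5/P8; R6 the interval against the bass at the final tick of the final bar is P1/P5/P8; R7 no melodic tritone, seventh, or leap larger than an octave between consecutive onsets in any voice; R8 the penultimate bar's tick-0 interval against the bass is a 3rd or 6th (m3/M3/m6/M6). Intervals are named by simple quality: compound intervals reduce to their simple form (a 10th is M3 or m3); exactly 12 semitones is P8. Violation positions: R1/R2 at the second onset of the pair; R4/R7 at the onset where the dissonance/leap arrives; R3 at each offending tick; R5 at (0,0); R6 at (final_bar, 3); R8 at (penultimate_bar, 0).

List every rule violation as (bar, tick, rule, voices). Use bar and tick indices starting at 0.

bar 0: v0=F3 v1=F4 downbeat P8
bar 1: v0=D3 v1=F3 downbeat m3
bar 2: v0=C3 v1=C4 downbeat P8
bar 3: v0=A2 v1=E3 downbeat P5
bar 4: v0=B2 v1=F3 downbeat TT
bar 5: v0=C3 v1=A3 downbeat M6
bar 6: v0=A2 v1=F3 downbeat m6
bar 7: v0=E3 v1=C4 downbeat m6
bar 8: v0=F3 v1=F4 downbeat P8
  -> R4 @ bar 4 tick 0 v(0, 1): B2/F3 TT untreated
  -> R1 @ bar 8 tick 0 v(0, 1): E3/E4 P8 -> F3/F4 P8 similar

(4, 0, R4, (0, 1))
(8, 0, R1, (0, 1))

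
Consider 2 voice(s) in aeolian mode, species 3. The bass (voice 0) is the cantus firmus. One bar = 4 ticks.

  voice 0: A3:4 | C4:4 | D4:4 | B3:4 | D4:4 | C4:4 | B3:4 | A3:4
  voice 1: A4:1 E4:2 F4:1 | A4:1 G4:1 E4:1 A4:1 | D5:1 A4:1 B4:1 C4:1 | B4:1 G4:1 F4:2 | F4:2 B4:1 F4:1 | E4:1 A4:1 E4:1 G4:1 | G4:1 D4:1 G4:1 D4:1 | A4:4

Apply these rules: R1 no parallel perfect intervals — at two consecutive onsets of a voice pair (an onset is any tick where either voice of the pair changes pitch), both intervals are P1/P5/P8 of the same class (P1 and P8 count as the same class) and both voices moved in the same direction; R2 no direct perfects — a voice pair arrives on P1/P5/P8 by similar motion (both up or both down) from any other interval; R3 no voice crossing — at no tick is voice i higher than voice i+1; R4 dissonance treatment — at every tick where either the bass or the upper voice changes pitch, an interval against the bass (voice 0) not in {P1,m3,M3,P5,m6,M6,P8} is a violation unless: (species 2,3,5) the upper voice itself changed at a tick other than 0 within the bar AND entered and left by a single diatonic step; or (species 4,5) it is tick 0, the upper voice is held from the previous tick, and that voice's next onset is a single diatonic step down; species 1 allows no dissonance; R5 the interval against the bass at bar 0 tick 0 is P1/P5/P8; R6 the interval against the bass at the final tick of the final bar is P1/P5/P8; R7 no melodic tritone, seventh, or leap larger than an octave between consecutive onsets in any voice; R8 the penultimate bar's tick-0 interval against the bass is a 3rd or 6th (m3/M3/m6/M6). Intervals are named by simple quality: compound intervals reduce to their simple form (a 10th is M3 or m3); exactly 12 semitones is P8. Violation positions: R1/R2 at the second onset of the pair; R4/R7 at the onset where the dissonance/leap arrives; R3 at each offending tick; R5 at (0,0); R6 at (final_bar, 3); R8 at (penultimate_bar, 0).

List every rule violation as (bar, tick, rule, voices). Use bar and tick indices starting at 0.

bar 0: v0=A3 v1=A4 downbeat P8
bar 1: v0=C4 v1=A4 downbeat M6
bar 2: v0=D4 v1=D5 downbeat P8
bar 3: v0=B3 v1=B4 downbeat P8
bar 4: v0=D4 v1=F4 downbeat m3
bar 5: v0=C4 v1=E4 downbeat M3
bar 6: v0=B3 v1=G4 downbeat m6
bar 7: v0=A3 v1=A4 downbeat P8
  -> R2 @ bar 2 tick 0 v(0, 1): C4/A4 M6 -> D4/D5 P8 similar
  -> R3 @ bar 2 tick 3 v(0, 1): D4 above C4
  -> R4 @ bar 2 tick 3 v(0, 1): D4/C4 M2 untreated
  -> R7 @ bar 2 tick 3 v(1,): B4->C4 leap 11st
  -> R7 @ bar 3 tick 0 v(1,): C4->B4 leap 11st
  -> R4 @ bar 3 tick 2 v(0, 1): B3/F4 TT untreated
  -> R7 @ bar 4 tick 2 v(1,): F4->B4 leap 6st
  -> R7 @ bar 4 tick 3 v(1,): B4->F4 leap 6st

(2, 0, R2, (0, 1))
(2, 3, R3, (0, 1))
(2, 3, R4, (0, 1))
(2, 3, R7, (1,))
(3, 0, R7, (1,))
(3, 2, R4, (0, 1))
(4, 2, R7, (1,))
(4, 3, R7, (1,))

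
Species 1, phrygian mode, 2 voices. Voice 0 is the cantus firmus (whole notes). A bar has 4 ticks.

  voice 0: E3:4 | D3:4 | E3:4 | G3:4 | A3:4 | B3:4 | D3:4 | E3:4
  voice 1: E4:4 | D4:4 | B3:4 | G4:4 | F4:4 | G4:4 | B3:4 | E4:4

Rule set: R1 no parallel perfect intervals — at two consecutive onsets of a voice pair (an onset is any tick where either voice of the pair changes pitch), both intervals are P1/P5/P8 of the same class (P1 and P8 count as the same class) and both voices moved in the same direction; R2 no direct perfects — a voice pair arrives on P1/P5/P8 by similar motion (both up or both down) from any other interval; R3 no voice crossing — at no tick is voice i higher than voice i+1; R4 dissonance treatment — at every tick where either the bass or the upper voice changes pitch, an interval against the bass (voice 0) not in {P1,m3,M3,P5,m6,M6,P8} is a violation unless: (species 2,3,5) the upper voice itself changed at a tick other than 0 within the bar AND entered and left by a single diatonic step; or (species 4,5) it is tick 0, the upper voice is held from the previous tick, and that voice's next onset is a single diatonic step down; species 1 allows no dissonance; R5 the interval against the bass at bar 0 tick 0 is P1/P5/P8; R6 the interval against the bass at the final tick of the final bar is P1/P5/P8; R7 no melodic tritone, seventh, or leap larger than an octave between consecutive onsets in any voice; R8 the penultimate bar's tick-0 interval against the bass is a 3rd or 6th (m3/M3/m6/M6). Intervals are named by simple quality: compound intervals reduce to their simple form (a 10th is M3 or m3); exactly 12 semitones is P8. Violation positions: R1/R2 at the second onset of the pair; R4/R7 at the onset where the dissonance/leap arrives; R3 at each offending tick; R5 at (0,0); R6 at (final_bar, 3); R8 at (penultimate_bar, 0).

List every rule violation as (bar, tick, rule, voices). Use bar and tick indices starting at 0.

(1, 0, R1, (0, 1))
(3, 0, R2, (0, 1))
(7, 0, R2, (0, 1))

bar 0: v0=E3 v1=E4 downbeat P8
bar 1: v0=D3 v1=D4 downbeat P8
bar 2: v0=E3 v1=B3 downbeat P5
bar 3: v0=G3 v1=G4 downbeat P8
bar 4: v0=A3 v1=F4 downbeat m6
bar 5: v0=B3 v1=G4 downbeat m6
bar 6: v0=D3 v1=B3 downbeat M6
bar 7: v0=E3 v1=E4 downbeat P8
  -> R1 @ bar 1 tick 0 v(0, 1): E3/E4 P8 -> D3/D4 P8 similar
  -> R2 @ bar 3 tick 0 v(0, 1): E3/B3 P5 -> G3/G4 P8 similar
  -> R2 @ bar 7 tick 0 v(0, 1): D3/B3 M6 -> E3/E4 P8 similar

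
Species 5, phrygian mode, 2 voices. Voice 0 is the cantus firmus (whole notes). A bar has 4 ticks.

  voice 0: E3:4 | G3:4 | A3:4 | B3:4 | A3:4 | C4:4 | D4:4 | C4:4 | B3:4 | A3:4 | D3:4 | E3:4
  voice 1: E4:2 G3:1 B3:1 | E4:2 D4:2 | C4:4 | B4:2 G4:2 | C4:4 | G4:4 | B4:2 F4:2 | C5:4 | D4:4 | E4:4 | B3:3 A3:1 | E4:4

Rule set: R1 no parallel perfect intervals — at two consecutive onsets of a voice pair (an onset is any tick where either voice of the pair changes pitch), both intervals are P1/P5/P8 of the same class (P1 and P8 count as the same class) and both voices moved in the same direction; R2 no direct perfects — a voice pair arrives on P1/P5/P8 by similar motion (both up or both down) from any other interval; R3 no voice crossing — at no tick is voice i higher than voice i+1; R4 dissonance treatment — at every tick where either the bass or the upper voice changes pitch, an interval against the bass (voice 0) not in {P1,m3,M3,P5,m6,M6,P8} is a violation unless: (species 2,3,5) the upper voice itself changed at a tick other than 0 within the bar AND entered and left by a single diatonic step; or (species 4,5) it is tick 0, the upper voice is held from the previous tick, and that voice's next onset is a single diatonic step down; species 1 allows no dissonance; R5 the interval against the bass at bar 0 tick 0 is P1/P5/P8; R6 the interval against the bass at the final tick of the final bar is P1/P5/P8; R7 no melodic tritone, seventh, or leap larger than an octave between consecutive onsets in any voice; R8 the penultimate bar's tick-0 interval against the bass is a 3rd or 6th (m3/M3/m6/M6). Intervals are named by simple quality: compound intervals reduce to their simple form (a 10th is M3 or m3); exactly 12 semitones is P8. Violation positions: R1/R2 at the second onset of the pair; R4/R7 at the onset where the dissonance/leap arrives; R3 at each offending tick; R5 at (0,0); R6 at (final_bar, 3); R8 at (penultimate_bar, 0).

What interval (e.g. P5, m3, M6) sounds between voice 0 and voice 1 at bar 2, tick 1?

m3

voice 0=A3 voice 1=C4 -> m3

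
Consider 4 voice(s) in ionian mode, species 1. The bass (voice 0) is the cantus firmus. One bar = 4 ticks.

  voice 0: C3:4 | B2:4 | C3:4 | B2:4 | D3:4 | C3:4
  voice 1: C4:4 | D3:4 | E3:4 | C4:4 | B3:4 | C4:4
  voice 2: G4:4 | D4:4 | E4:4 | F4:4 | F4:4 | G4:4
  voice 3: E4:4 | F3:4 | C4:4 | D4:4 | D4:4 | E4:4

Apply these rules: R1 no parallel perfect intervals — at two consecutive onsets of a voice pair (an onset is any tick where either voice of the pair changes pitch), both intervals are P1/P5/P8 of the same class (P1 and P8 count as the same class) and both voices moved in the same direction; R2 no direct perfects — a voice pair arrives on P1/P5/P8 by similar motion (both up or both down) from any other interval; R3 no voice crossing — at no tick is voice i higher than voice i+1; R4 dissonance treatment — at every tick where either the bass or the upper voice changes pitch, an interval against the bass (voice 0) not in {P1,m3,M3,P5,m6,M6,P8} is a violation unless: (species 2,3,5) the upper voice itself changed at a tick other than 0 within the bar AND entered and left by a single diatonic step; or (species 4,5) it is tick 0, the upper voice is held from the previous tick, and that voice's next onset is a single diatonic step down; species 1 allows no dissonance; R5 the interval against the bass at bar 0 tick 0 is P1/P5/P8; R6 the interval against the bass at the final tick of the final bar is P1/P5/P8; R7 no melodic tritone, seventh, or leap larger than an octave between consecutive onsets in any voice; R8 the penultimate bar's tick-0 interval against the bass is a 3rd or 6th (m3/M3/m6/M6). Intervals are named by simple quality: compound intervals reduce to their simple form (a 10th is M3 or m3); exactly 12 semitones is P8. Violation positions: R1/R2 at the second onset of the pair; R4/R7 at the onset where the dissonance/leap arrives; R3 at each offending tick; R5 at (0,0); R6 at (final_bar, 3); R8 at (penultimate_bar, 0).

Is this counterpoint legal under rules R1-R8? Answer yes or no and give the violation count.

No (36 violations)

bar 0: v0=C3 v1=C4 v2=G4 v3=E4 (M3)
bar 1: v0=B2 v1=D3 v2=D4 v3=F3 (TT)
bar 2: v0=C3 v1=E3 v2=E4 v3=C4 (P8)
bar 3: v0=B2 v1=C4 v2=F4 v3=D4 (m3)
bar 4: v0=D3 v1=B3 v2=F4 v3=D4 (P8)
bar 5: v0=C3 v1=C4 v2=G4 v3=E4 (M3)
  R3 @ bar0.0: G4 above E4
  R5 @ bar0.0: opens on M3
  R3 @ bar0.1: G4 above E4
  R3 @ bar0.2: G4 above E4
  R3 @ bar0.3: G4 above E4
  R2 @ bar1.0: C4/G4 P5 -> D3/D4 P8 similar
  R3 @ bar1.0: D4 above F3
  R4 @ bar1.0: B2/F3 TT untreated
  R7 @ bar1.0: C4->D3 leap 10st
  R7 @ bar1.0: E4->F3 leap 11st
  R3 @ bar1.1: D4 above F3
  R3 @ bar1.2: D4 above F3
  R3 @ bar1.3: D4 above F3
  R1 @ bar2.0: D3/D4 P8 -> E3/E4 P8 similar
  R2 @ bar2.0: B2/F3 TT -> C3/C4 P8 similar
  R3 @ bar2.0: E4 above C4
  R3 @ bar2.1: E4 above C4
  R3 @ bar2.2: E4 above C4
  R3 @ bar2.3: E4 above C4
  R3 @ bar3.0: F4 above D4
  R4 @ bar3.0: B2/C4 m2 untreated
  R4 @ bar3.0: B2/F4 TT untreated
  R3 @ bar3.1: F4 above D4
  R3 @ bar3.2: F4 above D4
  R3 @ bar3.3: F4 above D4
  R3 @ bar4.0: F4 above D4
  R8 @ bar4.0: penult P8 not 3rd/6th
  R3 @ bar4.1: F4 above D4
  R3 @ bar4.2: F4 above D4
  R3 @ bar4.3: F4 above D4
  R2 @ bar5.0: B3/F4 TT -> C4/G4 P5 similar
  R3 @ bar5.0: G4 above E4
  R3 @ bar5.1: G4 above E4
  R3 @ bar5.2: G4 above E4
  R3 @ bar5.3: G4 above E4
  R6 @ bar5.3: closes on M3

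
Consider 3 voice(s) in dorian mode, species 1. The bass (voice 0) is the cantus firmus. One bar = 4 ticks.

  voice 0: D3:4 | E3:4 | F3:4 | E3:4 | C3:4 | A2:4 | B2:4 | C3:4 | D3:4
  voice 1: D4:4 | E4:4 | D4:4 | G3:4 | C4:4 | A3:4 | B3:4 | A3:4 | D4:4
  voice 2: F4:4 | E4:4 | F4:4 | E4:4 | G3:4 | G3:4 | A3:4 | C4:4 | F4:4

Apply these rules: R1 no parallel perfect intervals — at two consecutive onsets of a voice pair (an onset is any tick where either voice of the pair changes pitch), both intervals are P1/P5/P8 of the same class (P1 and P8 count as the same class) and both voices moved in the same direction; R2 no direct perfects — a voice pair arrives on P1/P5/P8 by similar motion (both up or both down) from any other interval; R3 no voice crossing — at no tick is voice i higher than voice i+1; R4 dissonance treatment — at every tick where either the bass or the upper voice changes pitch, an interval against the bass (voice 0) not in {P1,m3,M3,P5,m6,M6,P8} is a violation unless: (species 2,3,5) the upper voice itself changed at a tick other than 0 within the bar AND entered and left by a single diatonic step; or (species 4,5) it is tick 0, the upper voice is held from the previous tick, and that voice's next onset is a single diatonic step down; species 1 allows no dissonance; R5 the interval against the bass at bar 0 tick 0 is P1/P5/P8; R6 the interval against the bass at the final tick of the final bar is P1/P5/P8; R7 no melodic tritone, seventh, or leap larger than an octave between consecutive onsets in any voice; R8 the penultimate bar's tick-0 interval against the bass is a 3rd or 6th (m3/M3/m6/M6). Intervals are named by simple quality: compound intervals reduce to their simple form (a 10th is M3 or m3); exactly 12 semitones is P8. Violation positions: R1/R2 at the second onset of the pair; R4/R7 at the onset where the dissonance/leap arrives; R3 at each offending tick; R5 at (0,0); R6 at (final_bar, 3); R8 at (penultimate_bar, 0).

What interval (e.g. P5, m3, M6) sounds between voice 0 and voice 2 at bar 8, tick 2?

voice 0=D3 voice 2=F4 -> m3

m3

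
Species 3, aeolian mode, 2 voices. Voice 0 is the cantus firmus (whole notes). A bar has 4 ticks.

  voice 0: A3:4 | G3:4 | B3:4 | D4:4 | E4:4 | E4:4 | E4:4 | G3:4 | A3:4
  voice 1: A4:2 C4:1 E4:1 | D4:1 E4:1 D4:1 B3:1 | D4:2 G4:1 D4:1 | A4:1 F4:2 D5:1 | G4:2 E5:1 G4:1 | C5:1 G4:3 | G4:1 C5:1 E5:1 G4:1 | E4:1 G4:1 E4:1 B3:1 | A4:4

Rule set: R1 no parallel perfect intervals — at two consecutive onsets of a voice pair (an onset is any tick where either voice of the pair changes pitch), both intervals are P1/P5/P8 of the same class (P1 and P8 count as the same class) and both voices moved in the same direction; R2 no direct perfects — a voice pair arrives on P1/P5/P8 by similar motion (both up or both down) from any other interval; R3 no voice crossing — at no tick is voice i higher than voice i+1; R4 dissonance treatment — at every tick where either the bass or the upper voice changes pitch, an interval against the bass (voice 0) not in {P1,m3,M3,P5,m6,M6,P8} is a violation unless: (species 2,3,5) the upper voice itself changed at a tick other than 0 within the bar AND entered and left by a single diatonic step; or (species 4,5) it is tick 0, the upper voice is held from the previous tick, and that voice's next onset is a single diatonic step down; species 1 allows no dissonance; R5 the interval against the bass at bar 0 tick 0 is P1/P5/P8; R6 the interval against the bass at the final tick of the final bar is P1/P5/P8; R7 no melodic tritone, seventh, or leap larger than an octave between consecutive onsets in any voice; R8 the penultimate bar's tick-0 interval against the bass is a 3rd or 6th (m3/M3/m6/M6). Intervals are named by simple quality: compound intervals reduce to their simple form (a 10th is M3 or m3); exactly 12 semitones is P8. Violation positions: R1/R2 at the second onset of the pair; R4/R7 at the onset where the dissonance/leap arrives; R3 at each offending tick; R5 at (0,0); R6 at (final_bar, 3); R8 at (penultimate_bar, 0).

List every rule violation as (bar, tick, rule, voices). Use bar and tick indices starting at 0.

bar 0: v0=A3 v1=A4 downbeat P8
bar 1: v0=G3 v1=D4 downbeat P5
bar 2: v0=B3 v1=D4 downbeat m3
bar 3: v0=D4 v1=A4 downbeat P5
bar 4: v0=E4 v1=G4 downbeat m3
bar 5: v0=E4 v1=C5 downbeat m6
bar 6: v0=E4 v1=G4 downbeat m3
bar 7: v0=G3 v1=E4 downbeat M6
bar 8: v0=A3 v1=A4 downbeat P8
  -> R1 @ bar 1 tick 0 v(0, 1): A3/E4 P5 -> G3/D4 P5 similar
  -> R2 @ bar 3 tick 0 v(0, 1): B3/D4 m3 -> D4/A4 P5 similar
  -> R2 @ bar 8 tick 0 v(0, 1): G3/B3 M3 -> A3/A4 P8 similar
  -> R7 @ bar 8 tick 0 v(1,): B3->A4 leap 10st

(1, 0, R1, (0, 1))
(3, 0, R2, (0, 1))
(8, 0, R2, (0, 1))
(8, 0, R7, (1,))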